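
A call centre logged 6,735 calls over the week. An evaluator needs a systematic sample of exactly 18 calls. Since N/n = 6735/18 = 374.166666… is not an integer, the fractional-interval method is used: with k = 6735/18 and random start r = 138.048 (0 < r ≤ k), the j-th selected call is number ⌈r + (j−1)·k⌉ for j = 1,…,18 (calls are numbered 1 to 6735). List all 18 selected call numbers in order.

j=1: r + 0k = 138.048 → ⌈·⌉ = 139
j=2: r + 1k = 512.214666… → ⌈·⌉ = 513
j=3: r + 2k = 886.381333… → ⌈·⌉ = 887
j=4: r + 3k = 1260.548 → ⌈·⌉ = 1261
j=5: r + 4k = 1634.714666… → ⌈·⌉ = 1635
j=6: r + 5k = 2008.881333… → ⌈·⌉ = 2009
j=7: r + 6k = 2383.048 → ⌈·⌉ = 2384
j=8: r + 7k = 2757.214666… → ⌈·⌉ = 2758
j=9: r + 8k = 3131.381333… → ⌈·⌉ = 3132
j=10: r + 9k = 3505.548 → ⌈·⌉ = 3506
j=11: r + 10k = 3879.714666… → ⌈·⌉ = 3880
j=12: r + 11k = 4253.881333… → ⌈·⌉ = 4254
j=13: r + 12k = 4628.048 → ⌈·⌉ = 4629
j=14: r + 13k = 5002.214666… → ⌈·⌉ = 5003
j=15: r + 14k = 5376.381333… → ⌈·⌉ = 5377
j=16: r + 15k = 5750.548 → ⌈·⌉ = 5751
j=17: r + 16k = 6124.714666… → ⌈·⌉ = 6125
j=18: r + 17k = 6498.881333… → ⌈·⌉ = 6499

139, 513, 887, 1261, 1635, 2009, 2384, 2758, 3132, 3506, 3880, 4254, 4629, 5003, 5377, 5751, 6125, 6499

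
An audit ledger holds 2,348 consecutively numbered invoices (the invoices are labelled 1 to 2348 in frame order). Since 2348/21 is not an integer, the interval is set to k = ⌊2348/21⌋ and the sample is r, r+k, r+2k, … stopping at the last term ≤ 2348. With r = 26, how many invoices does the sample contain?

21

k = ⌊2348/21⌋ = 111
Achieved size = ⌊(2348 − 26)/111⌋ + 1 = ⌊2322/111⌋ + 1 = 20 + 1 = 21
(last selection: 26 + 20×111 = 2246 ≤ 2348; next would be 2357 > 2348)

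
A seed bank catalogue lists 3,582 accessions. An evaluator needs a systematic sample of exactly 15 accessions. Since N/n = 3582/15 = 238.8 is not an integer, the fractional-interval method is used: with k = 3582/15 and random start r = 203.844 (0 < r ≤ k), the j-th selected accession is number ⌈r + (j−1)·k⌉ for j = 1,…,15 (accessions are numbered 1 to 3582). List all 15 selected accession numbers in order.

j=1: r + 0k = 203.844 → ⌈·⌉ = 204
j=2: r + 1k = 442.644 → ⌈·⌉ = 443
j=3: r + 2k = 681.444 → ⌈·⌉ = 682
j=4: r + 3k = 920.244 → ⌈·⌉ = 921
j=5: r + 4k = 1159.044 → ⌈·⌉ = 1160
j=6: r + 5k = 1397.844 → ⌈·⌉ = 1398
j=7: r + 6k = 1636.644 → ⌈·⌉ = 1637
j=8: r + 7k = 1875.444 → ⌈·⌉ = 1876
j=9: r + 8k = 2114.244 → ⌈·⌉ = 2115
j=10: r + 9k = 2353.044 → ⌈·⌉ = 2354
j=11: r + 10k = 2591.844 → ⌈·⌉ = 2592
j=12: r + 11k = 2830.644 → ⌈·⌉ = 2831
j=13: r + 12k = 3069.444 → ⌈·⌉ = 3070
j=14: r + 13k = 3308.244 → ⌈·⌉ = 3309
j=15: r + 14k = 3547.044 → ⌈·⌉ = 3548

204, 443, 682, 921, 1160, 1398, 1637, 1876, 2115, 2354, 2592, 2831, 3070, 3309, 3548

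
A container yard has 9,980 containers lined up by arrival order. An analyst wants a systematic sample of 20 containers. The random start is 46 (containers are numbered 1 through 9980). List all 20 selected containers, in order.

k = N/n = 9980/20 = 499
container 1: 46
container 2: 46 + 499 = 545
container 3: 545 + 499 = 1044
container 4: 1044 + 499 = 1543
container 5: 1543 + 499 = 2042
container 6: 2042 + 499 = 2541
container 7: 2541 + 499 = 3040
container 8: 3040 + 499 = 3539
container 9: 3539 + 499 = 4038
container 10: 4038 + 499 = 4537
container 11: 4537 + 499 = 5036
container 12: 5036 + 499 = 5535
container 13: 5535 + 499 = 6034
container 14: 6034 + 499 = 6533
container 15: 6533 + 499 = 7032
container 16: 7032 + 499 = 7531
container 17: 7531 + 499 = 8030
container 18: 8030 + 499 = 8529
container 19: 8529 + 499 = 9028
container 20: 9028 + 499 = 9527

46, 545, 1044, 1543, 2042, 2541, 3040, 3539, 4038, 4537, 5036, 5535, 6034, 6533, 7032, 7531, 8030, 8529, 9028, 9527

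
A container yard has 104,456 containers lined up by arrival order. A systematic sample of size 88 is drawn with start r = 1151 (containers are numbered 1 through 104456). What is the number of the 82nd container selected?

97298

k = 104456/88 = 1187
82nd selection = r + (82−1)·k = 1151 + 81×1187 = 1151 + 96147 = 97298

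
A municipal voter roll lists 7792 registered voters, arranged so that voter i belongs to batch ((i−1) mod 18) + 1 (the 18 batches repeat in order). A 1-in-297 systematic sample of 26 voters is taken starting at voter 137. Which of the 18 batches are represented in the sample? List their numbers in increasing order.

Consecutive selections differ by k = 297, so their batch numbers differ by 297 mod 18 = 9.
gcd(297, 18) = 9, so the sample visits 18/9 = 2 distinct residues mod 18.
Start 137 is batch 11; the batches hit are 2, 11.

2, 11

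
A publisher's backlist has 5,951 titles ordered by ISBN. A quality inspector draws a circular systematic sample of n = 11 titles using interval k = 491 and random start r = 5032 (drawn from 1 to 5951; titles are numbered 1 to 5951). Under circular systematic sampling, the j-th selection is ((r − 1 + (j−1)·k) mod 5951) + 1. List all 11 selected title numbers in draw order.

5032, 5523, 63, 554, 1045, 1536, 2027, 2518, 3009, 3500, 3991

Selection 1: 5032
Selection 2: 5032 + 491 = 5523
Selection 3: 5523 + 491 = 6014 → 6014 − 5951 = 63
Selection 4: 63 + 491 = 554
Selection 5: 554 + 491 = 1045
Selection 6: 1045 + 491 = 1536
Selection 7: 1536 + 491 = 2027
Selection 8: 2027 + 491 = 2518
Selection 9: 2518 + 491 = 3009
Selection 10: 3009 + 491 = 3500
Selection 11: 3500 + 491 = 3991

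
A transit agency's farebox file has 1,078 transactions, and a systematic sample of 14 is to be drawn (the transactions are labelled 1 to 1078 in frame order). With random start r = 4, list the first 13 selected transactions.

k = N/n = 1078/14 = 77
transaction 1: 4
transaction 2: 4 + 77 = 81
transaction 3: 81 + 77 = 158
transaction 4: 158 + 77 = 235
transaction 5: 235 + 77 = 312
transaction 6: 312 + 77 = 389
transaction 7: 389 + 77 = 466
transaction 8: 466 + 77 = 543
transaction 9: 543 + 77 = 620
transaction 10: 620 + 77 = 697
transaction 11: 697 + 77 = 774
transaction 12: 774 + 77 = 851
transaction 13: 851 + 77 = 928

4, 81, 158, 235, 312, 389, 466, 543, 620, 697, 774, 851, 928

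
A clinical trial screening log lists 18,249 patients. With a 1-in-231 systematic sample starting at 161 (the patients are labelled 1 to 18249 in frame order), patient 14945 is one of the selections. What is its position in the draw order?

65

k = 231
position = (14945 − 161)/231 + 1 = 14784/231 + 1 = 64 + 1 = 65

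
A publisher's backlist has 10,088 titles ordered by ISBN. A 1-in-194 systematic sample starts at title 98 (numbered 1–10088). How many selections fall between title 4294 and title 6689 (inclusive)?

k = 194
First selection ≥ 4294: 98 + ⌈(4294−98)/194⌉·194 = 98 + 22×194 = 4366
Last selection ≤ 6689: 98 + ⌊(6689−98)/194⌋·194 = 98 + 33×194 = 6500
Count = 33 − 22 + 1 = 12

12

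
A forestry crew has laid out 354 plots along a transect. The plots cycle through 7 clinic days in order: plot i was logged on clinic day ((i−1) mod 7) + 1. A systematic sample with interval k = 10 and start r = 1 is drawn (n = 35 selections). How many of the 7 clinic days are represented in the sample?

7

Consecutive selections differ by k = 10, so their clinic day numbers differ by 10 mod 7 = 3.
gcd(10, 7) = 1, so the sample visits 7/1 = 7 distinct residues mod 7.
Start 1 is clinic day 1; the clinic days hit are 1, 2, 3, 4, 5, 6, 7.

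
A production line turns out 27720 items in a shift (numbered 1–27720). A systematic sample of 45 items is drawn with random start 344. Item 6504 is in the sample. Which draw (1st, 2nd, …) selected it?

k = 27720/45 = 616
position = (6504 − 344)/616 + 1 = 6160/616 + 1 = 10 + 1 = 11

11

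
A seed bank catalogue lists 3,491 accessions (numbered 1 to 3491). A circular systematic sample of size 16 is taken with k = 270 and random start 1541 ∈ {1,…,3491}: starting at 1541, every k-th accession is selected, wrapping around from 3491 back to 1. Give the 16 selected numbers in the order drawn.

Selection 1: 1541
Selection 2: 1541 + 270 = 1811
Selection 3: 1811 + 270 = 2081
Selection 4: 2081 + 270 = 2351
Selection 5: 2351 + 270 = 2621
Selection 6: 2621 + 270 = 2891
Selection 7: 2891 + 270 = 3161
Selection 8: 3161 + 270 = 3431
Selection 9: 3431 + 270 = 3701 → 3701 − 3491 = 210
Selection 10: 210 + 270 = 480
Selection 11: 480 + 270 = 750
Selection 12: 750 + 270 = 1020
Selection 13: 1020 + 270 = 1290
Selection 14: 1290 + 270 = 1560
Selection 15: 1560 + 270 = 1830
Selection 16: 1830 + 270 = 2100

1541, 1811, 2081, 2351, 2621, 2891, 3161, 3431, 210, 480, 750, 1020, 1290, 1560, 1830, 2100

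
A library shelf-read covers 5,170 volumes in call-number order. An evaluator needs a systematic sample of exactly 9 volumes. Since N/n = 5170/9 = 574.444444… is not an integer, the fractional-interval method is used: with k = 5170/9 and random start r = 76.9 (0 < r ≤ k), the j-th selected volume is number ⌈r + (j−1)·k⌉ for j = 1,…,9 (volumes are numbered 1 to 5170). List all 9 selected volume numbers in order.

j=1: r + 0k = 76.9 → ⌈·⌉ = 77
j=2: r + 1k = 651.344444… → ⌈·⌉ = 652
j=3: r + 2k = 1225.788888… → ⌈·⌉ = 1226
j=4: r + 3k = 1800.233333… → ⌈·⌉ = 1801
j=5: r + 4k = 2374.677777… → ⌈·⌉ = 2375
j=6: r + 5k = 2949.122222… → ⌈·⌉ = 2950
j=7: r + 6k = 3523.566666… → ⌈·⌉ = 3524
j=8: r + 7k = 4098.011111… → ⌈·⌉ = 4099
j=9: r + 8k = 4672.455555… → ⌈·⌉ = 4673

77, 652, 1226, 1801, 2375, 2950, 3524, 4099, 4673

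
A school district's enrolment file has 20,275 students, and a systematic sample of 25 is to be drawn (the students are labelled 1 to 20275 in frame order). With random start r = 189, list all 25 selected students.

k = N/n = 20275/25 = 811
student 1: 189
student 2: 189 + 811 = 1000
student 3: 1000 + 811 = 1811
student 4: 1811 + 811 = 2622
student 5: 2622 + 811 = 3433
student 6: 3433 + 811 = 4244
student 7: 4244 + 811 = 5055
student 8: 5055 + 811 = 5866
student 9: 5866 + 811 = 6677
student 10: 6677 + 811 = 7488
student 11: 7488 + 811 = 8299
student 12: 8299 + 811 = 9110
student 13: 9110 + 811 = 9921
student 14: 9921 + 811 = 10732
student 15: 10732 + 811 = 11543
student 16: 11543 + 811 = 12354
student 17: 12354 + 811 = 13165
student 18: 13165 + 811 = 13976
student 19: 13976 + 811 = 14787
student 20: 14787 + 811 = 15598
student 21: 15598 + 811 = 16409
student 22: 16409 + 811 = 17220
student 23: 17220 + 811 = 18031
student 24: 18031 + 811 = 18842
student 25: 18842 + 811 = 19653

189, 1000, 1811, 2622, 3433, 4244, 5055, 5866, 6677, 7488, 8299, 9110, 9921, 10732, 11543, 12354, 13165, 13976, 14787, 15598, 16409, 17220, 18031, 18842, 19653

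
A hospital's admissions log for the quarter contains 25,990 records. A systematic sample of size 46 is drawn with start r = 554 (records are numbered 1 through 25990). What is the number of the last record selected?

k = 25990/46 = 565
46th selection = r + (46−1)·k = 554 + 45×565 = 554 + 25425 = 25979

25979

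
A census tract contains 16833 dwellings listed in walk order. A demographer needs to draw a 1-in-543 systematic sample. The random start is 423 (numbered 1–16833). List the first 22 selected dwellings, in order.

dwelling 1: 423
dwelling 2: 423 + 543 = 966
dwelling 3: 966 + 543 = 1509
dwelling 4: 1509 + 543 = 2052
dwelling 5: 2052 + 543 = 2595
dwelling 6: 2595 + 543 = 3138
dwelling 7: 3138 + 543 = 3681
dwelling 8: 3681 + 543 = 4224
dwelling 9: 4224 + 543 = 4767
dwelling 10: 4767 + 543 = 5310
dwelling 11: 5310 + 543 = 5853
dwelling 12: 5853 + 543 = 6396
dwelling 13: 6396 + 543 = 6939
dwelling 14: 6939 + 543 = 7482
dwelling 15: 7482 + 543 = 8025
dwelling 16: 8025 + 543 = 8568
dwelling 17: 8568 + 543 = 9111
dwelling 18: 9111 + 543 = 9654
dwelling 19: 9654 + 543 = 10197
dwelling 20: 10197 + 543 = 10740
dwelling 21: 10740 + 543 = 11283
dwelling 22: 11283 + 543 = 11826

423, 966, 1509, 2052, 2595, 3138, 3681, 4224, 4767, 5310, 5853, 6396, 6939, 7482, 8025, 8568, 9111, 9654, 10197, 10740, 11283, 11826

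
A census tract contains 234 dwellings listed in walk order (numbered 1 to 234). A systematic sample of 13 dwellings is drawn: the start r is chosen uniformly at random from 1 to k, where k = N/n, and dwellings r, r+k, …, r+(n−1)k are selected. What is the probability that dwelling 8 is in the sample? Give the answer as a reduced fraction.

k = 234/13 = 18.
Dwelling 8 is selected iff r ≡ 8 (mod 18); exactly one such r in {1,…,18}.
Inclusion probability = 1/18.

1/18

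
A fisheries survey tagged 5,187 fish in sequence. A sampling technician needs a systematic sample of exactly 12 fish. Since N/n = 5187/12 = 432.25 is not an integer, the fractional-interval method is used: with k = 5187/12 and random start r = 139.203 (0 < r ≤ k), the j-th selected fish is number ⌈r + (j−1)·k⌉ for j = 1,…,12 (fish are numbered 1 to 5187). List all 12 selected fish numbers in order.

j=1: r + 0k = 139.203 → ⌈·⌉ = 140
j=2: r + 1k = 571.453 → ⌈·⌉ = 572
j=3: r + 2k = 1003.703 → ⌈·⌉ = 1004
j=4: r + 3k = 1435.953 → ⌈·⌉ = 1436
j=5: r + 4k = 1868.203 → ⌈·⌉ = 1869
j=6: r + 5k = 2300.453 → ⌈·⌉ = 2301
j=7: r + 6k = 2732.703 → ⌈·⌉ = 2733
j=8: r + 7k = 3164.953 → ⌈·⌉ = 3165
j=9: r + 8k = 3597.203 → ⌈·⌉ = 3598
j=10: r + 9k = 4029.453 → ⌈·⌉ = 4030
j=11: r + 10k = 4461.703 → ⌈·⌉ = 4462
j=12: r + 11k = 4893.953 → ⌈·⌉ = 4894

140, 572, 1004, 1436, 1869, 2301, 2733, 3165, 3598, 4030, 4462, 4894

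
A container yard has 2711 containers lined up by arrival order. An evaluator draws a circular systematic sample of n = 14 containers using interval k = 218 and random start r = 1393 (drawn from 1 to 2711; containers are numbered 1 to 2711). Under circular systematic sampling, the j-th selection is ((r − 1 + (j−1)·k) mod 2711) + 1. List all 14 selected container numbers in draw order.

1393, 1611, 1829, 2047, 2265, 2483, 2701, 208, 426, 644, 862, 1080, 1298, 1516

Selection 1: 1393
Selection 2: 1393 + 218 = 1611
Selection 3: 1611 + 218 = 1829
Selection 4: 1829 + 218 = 2047
Selection 5: 2047 + 218 = 2265
Selection 6: 2265 + 218 = 2483
Selection 7: 2483 + 218 = 2701
Selection 8: 2701 + 218 = 2919 → 2919 − 2711 = 208
Selection 9: 208 + 218 = 426
Selection 10: 426 + 218 = 644
Selection 11: 644 + 218 = 862
Selection 12: 862 + 218 = 1080
Selection 13: 1080 + 218 = 1298
Selection 14: 1298 + 218 = 1516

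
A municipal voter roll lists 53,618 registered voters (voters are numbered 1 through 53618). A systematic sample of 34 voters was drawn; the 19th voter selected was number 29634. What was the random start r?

1248

k = 53618/34 = 1577
r = 29634 − (19−1)×1577 = 29634 − 28386 = 1248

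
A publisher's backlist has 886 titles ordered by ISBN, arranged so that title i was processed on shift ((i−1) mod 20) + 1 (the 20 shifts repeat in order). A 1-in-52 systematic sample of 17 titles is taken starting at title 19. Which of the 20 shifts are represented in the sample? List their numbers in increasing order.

Consecutive selections differ by k = 52, so their shift numbers differ by 52 mod 20 = 12.
gcd(52, 20) = 4, so the sample visits 20/4 = 5 distinct residues mod 20.
Start 19 is shift 19; the shifts hit are 3, 7, 11, 15, 19.

3, 7, 11, 15, 19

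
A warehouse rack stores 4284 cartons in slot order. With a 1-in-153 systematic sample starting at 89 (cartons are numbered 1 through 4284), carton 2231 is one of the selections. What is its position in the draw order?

15

k = 153
position = (2231 − 89)/153 + 1 = 2142/153 + 1 = 14 + 1 = 15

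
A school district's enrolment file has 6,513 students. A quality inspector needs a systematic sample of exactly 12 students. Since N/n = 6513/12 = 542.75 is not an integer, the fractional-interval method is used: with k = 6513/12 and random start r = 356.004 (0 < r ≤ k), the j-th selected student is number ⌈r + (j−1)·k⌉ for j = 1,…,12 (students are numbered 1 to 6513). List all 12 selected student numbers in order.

j=1: r + 0k = 356.004 → ⌈·⌉ = 357
j=2: r + 1k = 898.754 → ⌈·⌉ = 899
j=3: r + 2k = 1441.504 → ⌈·⌉ = 1442
j=4: r + 3k = 1984.254 → ⌈·⌉ = 1985
j=5: r + 4k = 2527.004 → ⌈·⌉ = 2528
j=6: r + 5k = 3069.754 → ⌈·⌉ = 3070
j=7: r + 6k = 3612.504 → ⌈·⌉ = 3613
j=8: r + 7k = 4155.254 → ⌈·⌉ = 4156
j=9: r + 8k = 4698.004 → ⌈·⌉ = 4699
j=10: r + 9k = 5240.754 → ⌈·⌉ = 5241
j=11: r + 10k = 5783.504 → ⌈·⌉ = 5784
j=12: r + 11k = 6326.254 → ⌈·⌉ = 6327

357, 899, 1442, 1985, 2528, 3070, 3613, 4156, 4699, 5241, 5784, 6327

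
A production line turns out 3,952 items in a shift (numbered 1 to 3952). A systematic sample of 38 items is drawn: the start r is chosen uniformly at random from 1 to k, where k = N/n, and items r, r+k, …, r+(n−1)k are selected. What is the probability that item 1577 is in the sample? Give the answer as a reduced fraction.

1/104

k = 3952/38 = 104.
Item 1577 is selected iff r ≡ 1577 (mod 104); exactly one such r in {1,…,104}.
Inclusion probability = 1/104.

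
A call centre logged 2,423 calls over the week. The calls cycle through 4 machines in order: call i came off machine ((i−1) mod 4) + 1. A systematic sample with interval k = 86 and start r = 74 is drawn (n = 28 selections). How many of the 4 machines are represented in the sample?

Consecutive selections differ by k = 86, so their machine numbers differ by 86 mod 4 = 2.
gcd(86, 4) = 2, so the sample visits 4/2 = 2 distinct residues mod 4.
Start 74 is machine 2; the machines hit are 2, 4.

2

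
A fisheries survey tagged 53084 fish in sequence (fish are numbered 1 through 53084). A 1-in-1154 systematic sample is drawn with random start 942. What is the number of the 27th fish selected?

30946

k = 1154
27th selection = r + (27−1)·k = 942 + 26×1154 = 942 + 30004 = 30946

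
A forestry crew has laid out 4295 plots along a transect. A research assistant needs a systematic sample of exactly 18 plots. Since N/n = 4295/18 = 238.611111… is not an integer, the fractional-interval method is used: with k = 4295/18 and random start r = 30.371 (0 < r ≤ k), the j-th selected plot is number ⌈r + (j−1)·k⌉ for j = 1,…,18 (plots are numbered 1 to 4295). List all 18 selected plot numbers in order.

j=1: r + 0k = 30.371 → ⌈·⌉ = 31
j=2: r + 1k = 268.982111… → ⌈·⌉ = 269
j=3: r + 2k = 507.593222… → ⌈·⌉ = 508
j=4: r + 3k = 746.204333… → ⌈·⌉ = 747
j=5: r + 4k = 984.815444… → ⌈·⌉ = 985
j=6: r + 5k = 1223.426555… → ⌈·⌉ = 1224
j=7: r + 6k = 1462.037666… → ⌈·⌉ = 1463
j=8: r + 7k = 1700.648777… → ⌈·⌉ = 1701
j=9: r + 8k = 1939.259888… → ⌈·⌉ = 1940
j=10: r + 9k = 2177.871 → ⌈·⌉ = 2178
j=11: r + 10k = 2416.482111… → ⌈·⌉ = 2417
j=12: r + 11k = 2655.093222… → ⌈·⌉ = 2656
j=13: r + 12k = 2893.704333… → ⌈·⌉ = 2894
j=14: r + 13k = 3132.315444… → ⌈·⌉ = 3133
j=15: r + 14k = 3370.926555… → ⌈·⌉ = 3371
j=16: r + 15k = 3609.537666… → ⌈·⌉ = 3610
j=17: r + 16k = 3848.148777… → ⌈·⌉ = 3849
j=18: r + 17k = 4086.759888… → ⌈·⌉ = 4087

31, 269, 508, 747, 985, 1224, 1463, 1701, 1940, 2178, 2417, 2656, 2894, 3133, 3371, 3610, 3849, 4087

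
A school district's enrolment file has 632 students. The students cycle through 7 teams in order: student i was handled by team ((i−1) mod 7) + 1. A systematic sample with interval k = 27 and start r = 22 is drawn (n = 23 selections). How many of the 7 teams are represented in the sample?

Consecutive selections differ by k = 27, so their team numbers differ by 27 mod 7 = 6.
gcd(27, 7) = 1, so the sample visits 7/1 = 7 distinct residues mod 7.
Start 22 is team 1; the teams hit are 1, 2, 3, 4, 5, 6, 7.

7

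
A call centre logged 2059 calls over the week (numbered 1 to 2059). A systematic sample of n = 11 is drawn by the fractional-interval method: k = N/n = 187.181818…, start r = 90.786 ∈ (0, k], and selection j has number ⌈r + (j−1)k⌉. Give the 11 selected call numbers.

91, 278, 466, 653, 840, 1027, 1214, 1402, 1589, 1776, 1963

j=1: r + 0k = 90.786 → ⌈·⌉ = 91
j=2: r + 1k = 277.967818… → ⌈·⌉ = 278
j=3: r + 2k = 465.149636… → ⌈·⌉ = 466
j=4: r + 3k = 652.331454… → ⌈·⌉ = 653
j=5: r + 4k = 839.513272… → ⌈·⌉ = 840
j=6: r + 5k = 1026.695090… → ⌈·⌉ = 1027
j=7: r + 6k = 1213.876909… → ⌈·⌉ = 1214
j=8: r + 7k = 1401.058727… → ⌈·⌉ = 1402
j=9: r + 8k = 1588.240545… → ⌈·⌉ = 1589
j=10: r + 9k = 1775.422363… → ⌈·⌉ = 1776
j=11: r + 10k = 1962.604181… → ⌈·⌉ = 1963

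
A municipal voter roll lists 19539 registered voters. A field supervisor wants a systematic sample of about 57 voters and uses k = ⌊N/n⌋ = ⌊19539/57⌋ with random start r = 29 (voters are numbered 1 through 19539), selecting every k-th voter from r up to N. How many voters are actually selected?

k = ⌊19539/57⌋ = 342
Achieved size = ⌊(19539 − 29)/342⌋ + 1 = ⌊19510/342⌋ + 1 = 57 + 1 = 58
(last selection: 29 + 57×342 = 19523 ≤ 19539; next would be 19865 > 19539)

58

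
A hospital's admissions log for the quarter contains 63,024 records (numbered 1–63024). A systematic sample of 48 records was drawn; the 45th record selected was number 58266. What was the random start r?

494

k = 63024/48 = 1313
r = 58266 − (45−1)×1313 = 58266 − 57772 = 494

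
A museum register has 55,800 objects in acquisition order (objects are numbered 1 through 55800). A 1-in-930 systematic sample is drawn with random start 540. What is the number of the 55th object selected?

50760

k = 930
55th selection = r + (55−1)·k = 540 + 54×930 = 540 + 50220 = 50760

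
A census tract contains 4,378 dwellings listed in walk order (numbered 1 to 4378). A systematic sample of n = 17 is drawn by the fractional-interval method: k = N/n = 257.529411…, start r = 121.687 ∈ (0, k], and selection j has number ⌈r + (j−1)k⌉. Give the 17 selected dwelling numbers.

122, 380, 637, 895, 1152, 1410, 1667, 1925, 2182, 2440, 2697, 2955, 3213, 3470, 3728, 3985, 4243

j=1: r + 0k = 121.687 → ⌈·⌉ = 122
j=2: r + 1k = 379.216411… → ⌈·⌉ = 380
j=3: r + 2k = 636.745823… → ⌈·⌉ = 637
j=4: r + 3k = 894.275235… → ⌈·⌉ = 895
j=5: r + 4k = 1151.804647… → ⌈·⌉ = 1152
j=6: r + 5k = 1409.334058… → ⌈·⌉ = 1410
j=7: r + 6k = 1666.863470… → ⌈·⌉ = 1667
j=8: r + 7k = 1924.392882… → ⌈·⌉ = 1925
j=9: r + 8k = 2181.922294… → ⌈·⌉ = 2182
j=10: r + 9k = 2439.451705… → ⌈·⌉ = 2440
j=11: r + 10k = 2696.981117… → ⌈·⌉ = 2697
j=12: r + 11k = 2954.510529… → ⌈·⌉ = 2955
j=13: r + 12k = 3212.039941… → ⌈·⌉ = 3213
j=14: r + 13k = 3469.569352… → ⌈·⌉ = 3470
j=15: r + 14k = 3727.098764… → ⌈·⌉ = 3728
j=16: r + 15k = 3984.628176… → ⌈·⌉ = 3985
j=17: r + 16k = 4242.157588… → ⌈·⌉ = 4243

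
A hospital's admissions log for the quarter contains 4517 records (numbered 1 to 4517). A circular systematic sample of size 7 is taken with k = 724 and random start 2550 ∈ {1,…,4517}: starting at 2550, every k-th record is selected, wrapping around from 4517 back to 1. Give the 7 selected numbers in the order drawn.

2550, 3274, 3998, 205, 929, 1653, 2377

Selection 1: 2550
Selection 2: 2550 + 724 = 3274
Selection 3: 3274 + 724 = 3998
Selection 4: 3998 + 724 = 4722 → 4722 − 4517 = 205
Selection 5: 205 + 724 = 929
Selection 6: 929 + 724 = 1653
Selection 7: 1653 + 724 = 2377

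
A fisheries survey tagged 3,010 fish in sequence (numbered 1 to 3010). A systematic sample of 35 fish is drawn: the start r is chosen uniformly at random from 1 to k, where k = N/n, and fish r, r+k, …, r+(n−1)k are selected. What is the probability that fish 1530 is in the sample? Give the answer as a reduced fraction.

1/86

k = 3010/35 = 86.
Fish 1530 is selected iff r ≡ 1530 (mod 86); exactly one such r in {1,…,86}.
Inclusion probability = 1/86.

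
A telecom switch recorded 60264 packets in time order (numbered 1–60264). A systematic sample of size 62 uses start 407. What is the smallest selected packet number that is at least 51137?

51923

k = 60264/62 = 972
Steps past start: ⌈(51137 − 407)/972⌉ = ⌈50730/972⌉ = 53
Selected packet: 407 + 53×972 = 51923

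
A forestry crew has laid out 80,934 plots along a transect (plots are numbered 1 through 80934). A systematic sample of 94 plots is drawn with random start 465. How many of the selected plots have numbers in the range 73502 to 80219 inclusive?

8

k = 80934/94 = 861
First selection ≥ 73502: 465 + ⌈(73502−465)/861⌉·861 = 465 + 85×861 = 73650
Last selection ≤ 80219: 465 + ⌊(80219−465)/861⌋·861 = 465 + 92×861 = 79677
Count = 92 − 85 + 1 = 8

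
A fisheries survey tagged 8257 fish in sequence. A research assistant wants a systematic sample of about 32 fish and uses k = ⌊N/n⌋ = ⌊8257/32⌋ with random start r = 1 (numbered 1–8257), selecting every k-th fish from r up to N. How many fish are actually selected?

k = ⌊8257/32⌋ = 258
Achieved size = ⌊(8257 − 1)/258⌋ + 1 = ⌊8256/258⌋ + 1 = 32 + 1 = 33
(last selection: 1 + 32×258 = 8257 ≤ 8257; next would be 8515 > 8257)

33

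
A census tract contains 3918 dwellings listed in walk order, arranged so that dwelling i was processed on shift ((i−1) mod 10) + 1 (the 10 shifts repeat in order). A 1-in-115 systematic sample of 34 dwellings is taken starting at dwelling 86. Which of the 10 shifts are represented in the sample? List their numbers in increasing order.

Consecutive selections differ by k = 115, so their shift numbers differ by 115 mod 10 = 5.
gcd(115, 10) = 5, so the sample visits 10/5 = 2 distinct residues mod 10.
Start 86 is shift 6; the shifts hit are 1, 6.

1, 6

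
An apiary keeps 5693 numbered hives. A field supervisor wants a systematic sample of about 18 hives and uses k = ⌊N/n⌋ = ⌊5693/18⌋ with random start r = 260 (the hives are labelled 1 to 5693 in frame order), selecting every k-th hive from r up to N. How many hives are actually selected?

k = ⌊5693/18⌋ = 316
Achieved size = ⌊(5693 − 260)/316⌋ + 1 = ⌊5433/316⌋ + 1 = 17 + 1 = 18
(last selection: 260 + 17×316 = 5632 ≤ 5693; next would be 5948 > 5693)

18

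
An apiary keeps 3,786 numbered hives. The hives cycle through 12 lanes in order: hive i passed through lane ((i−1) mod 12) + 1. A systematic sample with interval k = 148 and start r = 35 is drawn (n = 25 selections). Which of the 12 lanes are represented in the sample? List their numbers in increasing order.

3, 7, 11

Consecutive selections differ by k = 148, so their lane numbers differ by 148 mod 12 = 4.
gcd(148, 12) = 4, so the sample visits 12/4 = 3 distinct residues mod 12.
Start 35 is lane 11; the lanes hit are 3, 7, 11.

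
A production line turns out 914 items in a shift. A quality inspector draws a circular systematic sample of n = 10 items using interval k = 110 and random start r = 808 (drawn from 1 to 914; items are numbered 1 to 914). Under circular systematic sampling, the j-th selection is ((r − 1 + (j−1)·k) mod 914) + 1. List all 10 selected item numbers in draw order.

808, 4, 114, 224, 334, 444, 554, 664, 774, 884

Selection 1: 808
Selection 2: 808 + 110 = 918 → 918 − 914 = 4
Selection 3: 4 + 110 = 114
Selection 4: 114 + 110 = 224
Selection 5: 224 + 110 = 334
Selection 6: 334 + 110 = 444
Selection 7: 444 + 110 = 554
Selection 8: 554 + 110 = 664
Selection 9: 664 + 110 = 774
Selection 10: 774 + 110 = 884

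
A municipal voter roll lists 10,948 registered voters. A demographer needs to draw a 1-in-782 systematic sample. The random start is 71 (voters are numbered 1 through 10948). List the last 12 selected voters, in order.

3rd selection = 71 + 2×782 = 1635
4th: 1635 + 782 = 2417
5th: 2417 + 782 = 3199
6th: 3199 + 782 = 3981
7th: 3981 + 782 = 4763
8th: 4763 + 782 = 5545
9th: 5545 + 782 = 6327
10th: 6327 + 782 = 7109
11th: 7109 + 782 = 7891
12th: 7891 + 782 = 8673
13th: 8673 + 782 = 9455
14th: 9455 + 782 = 10237

1635, 2417, 3199, 3981, 4763, 5545, 6327, 7109, 7891, 8673, 9455, 10237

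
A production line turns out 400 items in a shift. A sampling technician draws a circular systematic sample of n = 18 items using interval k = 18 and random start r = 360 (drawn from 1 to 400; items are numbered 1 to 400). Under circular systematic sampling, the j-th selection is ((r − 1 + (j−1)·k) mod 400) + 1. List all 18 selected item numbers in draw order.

360, 378, 396, 14, 32, 50, 68, 86, 104, 122, 140, 158, 176, 194, 212, 230, 248, 266

Selection 1: 360
Selection 2: 360 + 18 = 378
Selection 3: 378 + 18 = 396
Selection 4: 396 + 18 = 414 → 414 − 400 = 14
Selection 5: 14 + 18 = 32
Selection 6: 32 + 18 = 50
Selection 7: 50 + 18 = 68
Selection 8: 68 + 18 = 86
Selection 9: 86 + 18 = 104
Selection 10: 104 + 18 = 122
Selection 11: 122 + 18 = 140
Selection 12: 140 + 18 = 158
Selection 13: 158 + 18 = 176
Selection 14: 176 + 18 = 194
Selection 15: 194 + 18 = 212
Selection 16: 212 + 18 = 230
Selection 17: 230 + 18 = 248
Selection 18: 248 + 18 = 266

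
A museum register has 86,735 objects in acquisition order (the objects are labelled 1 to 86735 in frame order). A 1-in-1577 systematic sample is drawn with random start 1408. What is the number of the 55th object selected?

86566

k = 1577
55th selection = r + (55−1)·k = 1408 + 54×1577 = 1408 + 85158 = 86566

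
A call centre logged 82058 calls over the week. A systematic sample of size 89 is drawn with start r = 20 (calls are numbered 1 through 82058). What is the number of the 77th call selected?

70092

k = 82058/89 = 922
77th selection = r + (77−1)·k = 20 + 76×922 = 20 + 70072 = 70092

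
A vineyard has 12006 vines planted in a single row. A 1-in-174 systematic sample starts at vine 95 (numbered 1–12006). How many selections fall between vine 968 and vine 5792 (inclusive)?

k = 174
First selection ≥ 968: 95 + ⌈(968−95)/174⌉·174 = 95 + 6×174 = 1139
Last selection ≤ 5792: 95 + ⌊(5792−95)/174⌋·174 = 95 + 32×174 = 5663
Count = 32 − 6 + 1 = 27

27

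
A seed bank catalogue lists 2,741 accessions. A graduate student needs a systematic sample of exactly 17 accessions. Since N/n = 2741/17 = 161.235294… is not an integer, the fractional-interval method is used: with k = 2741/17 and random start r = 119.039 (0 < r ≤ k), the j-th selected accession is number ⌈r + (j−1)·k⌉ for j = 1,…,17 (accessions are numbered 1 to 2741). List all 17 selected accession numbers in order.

120, 281, 442, 603, 764, 926, 1087, 1248, 1409, 1571, 1732, 1893, 2054, 2216, 2377, 2538, 2699

j=1: r + 0k = 119.039 → ⌈·⌉ = 120
j=2: r + 1k = 280.274294… → ⌈·⌉ = 281
j=3: r + 2k = 441.509588… → ⌈·⌉ = 442
j=4: r + 3k = 602.744882… → ⌈·⌉ = 603
j=5: r + 4k = 763.980176… → ⌈·⌉ = 764
j=6: r + 5k = 925.215470… → ⌈·⌉ = 926
j=7: r + 6k = 1086.450764… → ⌈·⌉ = 1087
j=8: r + 7k = 1247.686058… → ⌈·⌉ = 1248
j=9: r + 8k = 1408.921352… → ⌈·⌉ = 1409
j=10: r + 9k = 1570.156647… → ⌈·⌉ = 1571
j=11: r + 10k = 1731.391941… → ⌈·⌉ = 1732
j=12: r + 11k = 1892.627235… → ⌈·⌉ = 1893
j=13: r + 12k = 2053.862529… → ⌈·⌉ = 2054
j=14: r + 13k = 2215.097823… → ⌈·⌉ = 2216
j=15: r + 14k = 2376.333117… → ⌈·⌉ = 2377
j=16: r + 15k = 2537.568411… → ⌈·⌉ = 2538
j=17: r + 16k = 2698.803705… → ⌈·⌉ = 2699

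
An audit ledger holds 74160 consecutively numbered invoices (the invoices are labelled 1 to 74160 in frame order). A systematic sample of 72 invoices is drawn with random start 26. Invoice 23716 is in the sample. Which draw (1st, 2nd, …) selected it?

k = 74160/72 = 1030
position = (23716 − 26)/1030 + 1 = 23690/1030 + 1 = 23 + 1 = 24

24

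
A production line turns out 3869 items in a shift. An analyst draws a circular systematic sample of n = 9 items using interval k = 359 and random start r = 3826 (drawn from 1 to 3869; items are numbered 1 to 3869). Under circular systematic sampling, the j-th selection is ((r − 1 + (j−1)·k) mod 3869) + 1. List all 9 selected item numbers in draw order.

3826, 316, 675, 1034, 1393, 1752, 2111, 2470, 2829

Selection 1: 3826
Selection 2: 3826 + 359 = 4185 → 4185 − 3869 = 316
Selection 3: 316 + 359 = 675
Selection 4: 675 + 359 = 1034
Selection 5: 1034 + 359 = 1393
Selection 6: 1393 + 359 = 1752
Selection 7: 1752 + 359 = 2111
Selection 8: 2111 + 359 = 2470
Selection 9: 2470 + 359 = 2829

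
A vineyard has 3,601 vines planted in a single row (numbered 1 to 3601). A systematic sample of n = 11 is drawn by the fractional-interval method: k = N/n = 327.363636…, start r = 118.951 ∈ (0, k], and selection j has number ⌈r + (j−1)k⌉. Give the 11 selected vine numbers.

j=1: r + 0k = 118.951 → ⌈·⌉ = 119
j=2: r + 1k = 446.314636… → ⌈·⌉ = 447
j=3: r + 2k = 773.678272… → ⌈·⌉ = 774
j=4: r + 3k = 1101.041909… → ⌈·⌉ = 1102
j=5: r + 4k = 1428.405545… → ⌈·⌉ = 1429
j=6: r + 5k = 1755.769181… → ⌈·⌉ = 1756
j=7: r + 6k = 2083.132818… → ⌈·⌉ = 2084
j=8: r + 7k = 2410.496454… → ⌈·⌉ = 2411
j=9: r + 8k = 2737.860090… → ⌈·⌉ = 2738
j=10: r + 9k = 3065.223727… → ⌈·⌉ = 3066
j=11: r + 10k = 3392.587363… → ⌈·⌉ = 3393

119, 447, 774, 1102, 1429, 1756, 2084, 2411, 2738, 3066, 3393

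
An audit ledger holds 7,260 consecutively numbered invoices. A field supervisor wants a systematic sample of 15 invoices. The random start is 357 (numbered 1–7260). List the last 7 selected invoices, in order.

4229, 4713, 5197, 5681, 6165, 6649, 7133

k = N/n = 7260/15 = 484
9th selection = 357 + 8×484 = 4229
10th: 4229 + 484 = 4713
11th: 4713 + 484 = 5197
12th: 5197 + 484 = 5681
13th: 5681 + 484 = 6165
14th: 6165 + 484 = 6649
15th: 6649 + 484 = 7133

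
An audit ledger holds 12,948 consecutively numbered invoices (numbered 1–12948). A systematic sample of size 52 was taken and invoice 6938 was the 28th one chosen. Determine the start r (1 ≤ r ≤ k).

k = 12948/52 = 249
r = 6938 − (28−1)×249 = 6938 − 6723 = 215

215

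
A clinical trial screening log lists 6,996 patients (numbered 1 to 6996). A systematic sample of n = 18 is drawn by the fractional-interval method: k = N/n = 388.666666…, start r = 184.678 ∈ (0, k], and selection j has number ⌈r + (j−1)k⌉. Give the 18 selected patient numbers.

185, 574, 963, 1351, 1740, 2129, 2517, 2906, 3295, 3683, 4072, 4461, 4849, 5238, 5627, 6015, 6404, 6793

j=1: r + 0k = 184.678 → ⌈·⌉ = 185
j=2: r + 1k = 573.344666… → ⌈·⌉ = 574
j=3: r + 2k = 962.011333… → ⌈·⌉ = 963
j=4: r + 3k = 1350.678 → ⌈·⌉ = 1351
j=5: r + 4k = 1739.344666… → ⌈·⌉ = 1740
j=6: r + 5k = 2128.011333… → ⌈·⌉ = 2129
j=7: r + 6k = 2516.678 → ⌈·⌉ = 2517
j=8: r + 7k = 2905.344666… → ⌈·⌉ = 2906
j=9: r + 8k = 3294.011333… → ⌈·⌉ = 3295
j=10: r + 9k = 3682.678 → ⌈·⌉ = 3683
j=11: r + 10k = 4071.344666… → ⌈·⌉ = 4072
j=12: r + 11k = 4460.011333… → ⌈·⌉ = 4461
j=13: r + 12k = 4848.678 → ⌈·⌉ = 4849
j=14: r + 13k = 5237.344666… → ⌈·⌉ = 5238
j=15: r + 14k = 5626.011333… → ⌈·⌉ = 5627
j=16: r + 15k = 6014.678 → ⌈·⌉ = 6015
j=17: r + 16k = 6403.344666… → ⌈·⌉ = 6404
j=18: r + 17k = 6792.011333… → ⌈·⌉ = 6793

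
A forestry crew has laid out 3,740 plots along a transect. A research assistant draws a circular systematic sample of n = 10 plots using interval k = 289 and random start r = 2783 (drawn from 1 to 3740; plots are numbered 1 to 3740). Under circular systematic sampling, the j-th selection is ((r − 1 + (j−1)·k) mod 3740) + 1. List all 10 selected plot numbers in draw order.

2783, 3072, 3361, 3650, 199, 488, 777, 1066, 1355, 1644

Selection 1: 2783
Selection 2: 2783 + 289 = 3072
Selection 3: 3072 + 289 = 3361
Selection 4: 3361 + 289 = 3650
Selection 5: 3650 + 289 = 3939 → 3939 − 3740 = 199
Selection 6: 199 + 289 = 488
Selection 7: 488 + 289 = 777
Selection 8: 777 + 289 = 1066
Selection 9: 1066 + 289 = 1355
Selection 10: 1355 + 289 = 1644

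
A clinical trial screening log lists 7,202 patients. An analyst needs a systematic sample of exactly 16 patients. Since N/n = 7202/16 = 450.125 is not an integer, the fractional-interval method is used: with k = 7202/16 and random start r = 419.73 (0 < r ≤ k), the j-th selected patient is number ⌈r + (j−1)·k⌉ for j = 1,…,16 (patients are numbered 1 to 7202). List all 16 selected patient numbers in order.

j=1: r + 0k = 419.73 → ⌈·⌉ = 420
j=2: r + 1k = 869.855 → ⌈·⌉ = 870
j=3: r + 2k = 1319.98 → ⌈·⌉ = 1320
j=4: r + 3k = 1770.105 → ⌈·⌉ = 1771
j=5: r + 4k = 2220.23 → ⌈·⌉ = 2221
j=6: r + 5k = 2670.355 → ⌈·⌉ = 2671
j=7: r + 6k = 3120.48 → ⌈·⌉ = 3121
j=8: r + 7k = 3570.605 → ⌈·⌉ = 3571
j=9: r + 8k = 4020.73 → ⌈·⌉ = 4021
j=10: r + 9k = 4470.855 → ⌈·⌉ = 4471
j=11: r + 10k = 4920.98 → ⌈·⌉ = 4921
j=12: r + 11k = 5371.105 → ⌈·⌉ = 5372
j=13: r + 12k = 5821.23 → ⌈·⌉ = 5822
j=14: r + 13k = 6271.355 → ⌈·⌉ = 6272
j=15: r + 14k = 6721.48 → ⌈·⌉ = 6722
j=16: r + 15k = 7171.605 → ⌈·⌉ = 7172

420, 870, 1320, 1771, 2221, 2671, 3121, 3571, 4021, 4471, 4921, 5372, 5822, 6272, 6722, 7172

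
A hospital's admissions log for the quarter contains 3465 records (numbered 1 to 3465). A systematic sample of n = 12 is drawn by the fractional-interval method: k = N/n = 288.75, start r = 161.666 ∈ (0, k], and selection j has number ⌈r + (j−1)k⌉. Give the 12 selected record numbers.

j=1: r + 0k = 161.666 → ⌈·⌉ = 162
j=2: r + 1k = 450.416 → ⌈·⌉ = 451
j=3: r + 2k = 739.166 → ⌈·⌉ = 740
j=4: r + 3k = 1027.916 → ⌈·⌉ = 1028
j=5: r + 4k = 1316.666 → ⌈·⌉ = 1317
j=6: r + 5k = 1605.416 → ⌈·⌉ = 1606
j=7: r + 6k = 1894.166 → ⌈·⌉ = 1895
j=8: r + 7k = 2182.916 → ⌈·⌉ = 2183
j=9: r + 8k = 2471.666 → ⌈·⌉ = 2472
j=10: r + 9k = 2760.416 → ⌈·⌉ = 2761
j=11: r + 10k = 3049.166 → ⌈·⌉ = 3050
j=12: r + 11k = 3337.916 → ⌈·⌉ = 3338

162, 451, 740, 1028, 1317, 1606, 1895, 2183, 2472, 2761, 3050, 3338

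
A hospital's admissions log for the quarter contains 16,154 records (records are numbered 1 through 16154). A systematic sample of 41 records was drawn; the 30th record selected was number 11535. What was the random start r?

109

k = 16154/41 = 394
r = 11535 − (30−1)×394 = 11535 − 11426 = 109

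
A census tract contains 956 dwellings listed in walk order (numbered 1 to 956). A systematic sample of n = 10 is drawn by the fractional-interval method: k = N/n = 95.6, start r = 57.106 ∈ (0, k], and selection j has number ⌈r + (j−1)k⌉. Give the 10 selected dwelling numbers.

58, 153, 249, 344, 440, 536, 631, 727, 822, 918

j=1: r + 0k = 57.106 → ⌈·⌉ = 58
j=2: r + 1k = 152.706 → ⌈·⌉ = 153
j=3: r + 2k = 248.306 → ⌈·⌉ = 249
j=4: r + 3k = 343.906 → ⌈·⌉ = 344
j=5: r + 4k = 439.506 → ⌈·⌉ = 440
j=6: r + 5k = 535.106 → ⌈·⌉ = 536
j=7: r + 6k = 630.706 → ⌈·⌉ = 631
j=8: r + 7k = 726.306 → ⌈·⌉ = 727
j=9: r + 8k = 821.906 → ⌈·⌉ = 822
j=10: r + 9k = 917.506 → ⌈·⌉ = 918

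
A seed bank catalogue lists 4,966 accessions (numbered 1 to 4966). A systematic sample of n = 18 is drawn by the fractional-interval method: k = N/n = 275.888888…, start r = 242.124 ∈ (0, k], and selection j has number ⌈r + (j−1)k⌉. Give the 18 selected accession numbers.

j=1: r + 0k = 242.124 → ⌈·⌉ = 243
j=2: r + 1k = 518.012888… → ⌈·⌉ = 519
j=3: r + 2k = 793.901777… → ⌈·⌉ = 794
j=4: r + 3k = 1069.790666… → ⌈·⌉ = 1070
j=5: r + 4k = 1345.679555… → ⌈·⌉ = 1346
j=6: r + 5k = 1621.568444… → ⌈·⌉ = 1622
j=7: r + 6k = 1897.457333… → ⌈·⌉ = 1898
j=8: r + 7k = 2173.346222… → ⌈·⌉ = 2174
j=9: r + 8k = 2449.235111… → ⌈·⌉ = 2450
j=10: r + 9k = 2725.124 → ⌈·⌉ = 2726
j=11: r + 10k = 3001.012888… → ⌈·⌉ = 3002
j=12: r + 11k = 3276.901777… → ⌈·⌉ = 3277
j=13: r + 12k = 3552.790666… → ⌈·⌉ = 3553
j=14: r + 13k = 3828.679555… → ⌈·⌉ = 3829
j=15: r + 14k = 4104.568444… → ⌈·⌉ = 4105
j=16: r + 15k = 4380.457333… → ⌈·⌉ = 4381
j=17: r + 16k = 4656.346222… → ⌈·⌉ = 4657
j=18: r + 17k = 4932.235111… → ⌈·⌉ = 4933

243, 519, 794, 1070, 1346, 1622, 1898, 2174, 2450, 2726, 3002, 3277, 3553, 3829, 4105, 4381, 4657, 4933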